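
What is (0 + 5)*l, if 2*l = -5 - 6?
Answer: -55/2 ≈ -27.500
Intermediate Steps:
l = -11/2 (l = (-5 - 6)/2 = (½)*(-11) = -11/2 ≈ -5.5000)
(0 + 5)*l = (0 + 5)*(-11/2) = 5*(-11/2) = -55/2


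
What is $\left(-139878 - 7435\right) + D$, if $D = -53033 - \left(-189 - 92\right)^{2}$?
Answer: $-279307$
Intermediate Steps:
$D = -131994$ ($D = -53033 - \left(-281\right)^{2} = -53033 - 78961 = -131994$)
$\left(-139878 - 7435\right) + D = \left(-139878 - 7435\right) - 131994 = -147313 - 131994 = -279307$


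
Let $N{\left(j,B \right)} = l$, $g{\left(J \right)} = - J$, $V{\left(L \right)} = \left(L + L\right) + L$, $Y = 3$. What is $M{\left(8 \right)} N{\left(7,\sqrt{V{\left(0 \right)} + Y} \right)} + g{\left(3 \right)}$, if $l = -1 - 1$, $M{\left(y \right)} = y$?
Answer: $-19$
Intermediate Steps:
$V{\left(L \right)} = 3 L$ ($V{\left(L \right)} = 2 L + L = 3 L$)
$l = -2$ ($l = -1 - 1 = -2$)
$N{\left(j,B \right)} = -2$
$M{\left(8 \right)} N{\left(7,\sqrt{V{\left(0 \right)} + Y} \right)} + g{\left(3 \right)} = 8 \left(-2\right) - 3 = -16 - 3 = -19$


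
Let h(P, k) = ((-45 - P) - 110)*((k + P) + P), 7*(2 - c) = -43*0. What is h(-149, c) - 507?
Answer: 1269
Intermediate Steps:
c = 2 (c = 2 - (-43)*0/7 = 2 - 1/7*0 = 2 + 0 = 2)
h(P, k) = (-155 - P)*(k + 2*P) (h(P, k) = (-155 - P)*((P + k) + P) = (-155 - P)*(k + 2*P))
h(-149, c) - 507 = (-310*(-149) - 155*2 - 2*(-149)**2 - 1*(-149)*2) - 507 = (46190 - 310 - 2*22201 + 298) - 507 = (46190 - 310 - 44402 + 298) - 507 = 1776 - 507 = 1269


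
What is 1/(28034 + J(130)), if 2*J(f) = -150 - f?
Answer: 1/27894 ≈ 3.5850e-5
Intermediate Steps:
J(f) = -75 - f/2 (J(f) = (-150 - f)/2 = -75 - f/2)
1/(28034 + J(130)) = 1/(28034 + (-75 - ½*130)) = 1/(28034 + (-75 - 65)) = 1/(28034 - 140) = 1/27894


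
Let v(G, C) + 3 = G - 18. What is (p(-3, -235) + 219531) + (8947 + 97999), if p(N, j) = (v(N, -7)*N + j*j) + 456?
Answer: 382230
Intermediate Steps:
v(G, C) = -21 + G (v(G, C) = -3 + (G - 18) = -3 + (-18 + G) = -21 + G)
p(N, j) = 456 + j² + N*(-21 + N) (p(N, j) = ((-21 + N)*N + j*j) + 456 = (N*(-21 + N) + j²) + 456 = (j² + N*(-21 + N)) + 456 = 456 + j² + N*(-21 + N))
(p(-3, -235) + 219531) + (8947 + 97999) = ((456 + (-235)² - 3*(-21 - 3)) + 219531) + (8947 + 97999) = ((456 + 55225 - 3*(-24)) + 219531) + 106946 = ((456 + 55225 + 72) + 219531) + 106946 = (55753 + 219531) + 106946 = 275284 + 106946 = 382230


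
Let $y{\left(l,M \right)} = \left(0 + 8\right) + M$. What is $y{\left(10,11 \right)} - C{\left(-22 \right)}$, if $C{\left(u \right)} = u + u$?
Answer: $63$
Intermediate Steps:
$C{\left(u \right)} = 2 u$
$y{\left(l,M \right)} = 8 + M$
$y{\left(10,11 \right)} - C{\left(-22 \right)} = \left(8 + 11\right) - 2 \left(-22\right) = 19 - -44 = 19 + 44 = 63$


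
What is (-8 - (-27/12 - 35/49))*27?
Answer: -3807/28 ≈ -135.96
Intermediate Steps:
(-8 - (-27/12 - 35/49))*27 = (-8 - (-27*1/12 - 35*1/49))*27 = (-8 - (-9/4 - 5/7))*27 = (-8 - 1*(-83/28))*27 = (-8 + 83/28)*27 = -141/28*27 = -3807/28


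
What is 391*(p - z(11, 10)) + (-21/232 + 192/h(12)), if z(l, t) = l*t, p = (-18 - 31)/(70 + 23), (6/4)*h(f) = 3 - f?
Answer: -933121033/21576 ≈ -43248.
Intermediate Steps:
h(f) = 2 - 2*f/3 (h(f) = 2*(3 - f)/3 = 2 - 2*f/3)
p = -49/93 ≈ -0.52688
391*(p - z(11, 10)) + (-21/232 + 192/h(12)) = 391*(-49/93 - 11*10) + (-21/232 + 192/(2 - ⅔*12)) = 391*(-49/93 - 1*110) + (-21*1/232 + 192/(2 - 8)) = 391*(-49/93 - 110) + (-21/232 + 192/(-6)) = 391*(-10279/93) + (-21/232 + 192*(-⅙)) = -4019089/93 + (-21/232 - 32) = -4019089/93 - 7445/232 = -933121033/21576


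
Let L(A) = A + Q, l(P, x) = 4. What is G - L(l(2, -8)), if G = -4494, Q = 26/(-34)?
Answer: -76453/17 ≈ -4497.2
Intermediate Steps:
Q = -13/17 (Q = 26*(-1/34) = -13/17 ≈ -0.76471)
L(A) = -13/17 + A (L(A) = A - 13/17 = -13/17 + A)
G - L(l(2, -8)) = -4494 - (-13/17 + 4) = -4494 - 1*55/17 = -4494 - 55/17 = -76453/17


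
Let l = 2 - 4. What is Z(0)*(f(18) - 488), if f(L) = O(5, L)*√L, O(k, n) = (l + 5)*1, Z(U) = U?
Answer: 0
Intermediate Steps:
l = -2
O(k, n) = 3 (O(k, n) = (-2 + 5)*1 = 3*1 = 3)
f(L) = 3*√L
Z(0)*(f(18) - 488) = 0*(3*√18 - 488) = 0*(3*(3*√2) - 488) = 0*(9*√2 - 488) = 0*(-488 + 9*√2) = 0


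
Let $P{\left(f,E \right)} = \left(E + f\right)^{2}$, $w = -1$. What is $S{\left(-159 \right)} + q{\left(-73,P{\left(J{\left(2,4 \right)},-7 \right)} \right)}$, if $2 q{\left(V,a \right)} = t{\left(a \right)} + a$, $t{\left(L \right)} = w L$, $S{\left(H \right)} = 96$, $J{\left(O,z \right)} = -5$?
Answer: $96$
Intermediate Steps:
$t{\left(L \right)} = - L$
$q{\left(V,a \right)} = 0$ ($q{\left(V,a \right)} = \frac{- a + a}{2} = \frac{1}{2} \cdot 0 = 0$)
$S{\left(-159 \right)} + q{\left(-73,P{\left(J{\left(2,4 \right)},-7 \right)} \right)} = 96 + 0 = 96$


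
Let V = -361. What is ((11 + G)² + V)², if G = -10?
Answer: 129600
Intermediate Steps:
((11 + G)² + V)² = ((11 - 10)² - 361)² = (1² - 361)² = (1 - 361)² = (-360)² = 129600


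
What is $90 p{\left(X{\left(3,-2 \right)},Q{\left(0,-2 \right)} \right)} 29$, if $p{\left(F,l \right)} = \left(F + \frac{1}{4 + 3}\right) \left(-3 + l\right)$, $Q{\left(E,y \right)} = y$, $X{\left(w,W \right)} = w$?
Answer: $- \frac{287100}{7} \approx -41014.0$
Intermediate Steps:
$p{\left(F,l \right)} = \left(-3 + l\right) \left(\frac{1}{7} + F\right)$ ($p{\left(F,l \right)} = \left(F + \frac{1}{7}\right) \left(-3 + l\right) = \left(\frac{1}{7} + F\right) \left(-3 + l\right) = \left(-3 + l\right) \left(\frac{1}{7} + F\right)$)
$90 p{\left(X{\left(3,-2 \right)},Q{\left(0,-2 \right)} \right)} 29 = 90 \left(- \frac{3}{7} - 9 + \frac{1}{7} \left(-2\right) + 3 \left(-2\right)\right) 29 = 90 \left(- \frac{3}{7} - 9 - \frac{2}{7} - 6\right) 29 = 90 \left(- \frac{110}{7}\right) 29 = \left(- \frac{9900}{7}\right) 29 = - \frac{287100}{7}$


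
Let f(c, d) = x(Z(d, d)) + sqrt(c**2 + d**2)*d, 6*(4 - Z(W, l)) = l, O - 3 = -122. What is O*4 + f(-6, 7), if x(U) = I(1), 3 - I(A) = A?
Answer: -474 + 7*sqrt(85) ≈ -409.46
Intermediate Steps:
I(A) = 3 - A
O = -119 (O = 3 - 122 = -119)
Z(W, l) = 4 - l/6
x(U) = 2 (x(U) = 3 - 1*1 = 3 - 1 = 2)
f(c, d) = 2 + d*sqrt(c**2 + d**2) (f(c, d) = 2 + sqrt(c**2 + d**2)*d = 2 + d*sqrt(c**2 + d**2))
O*4 + f(-6, 7) = -119*4 + (2 + 7*sqrt((-6)**2 + 7**2)) = -476 + (2 + 7*sqrt(36 + 49)) = -476 + (2 + 7*sqrt(85)) = -474 + 7*sqrt(85)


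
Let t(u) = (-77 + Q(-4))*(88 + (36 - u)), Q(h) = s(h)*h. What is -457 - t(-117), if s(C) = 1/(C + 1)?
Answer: 53336/3 ≈ 17779.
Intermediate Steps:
s(C) = 1/(1 + C)
Q(h) = h/(1 + h)
t(u) = -28148/3 + 227*u/3 (t(u) = (-77 - 4/(1 - 4))*(88 + (36 - u)) = (-77 - 4/(-3))*(124 - u) = (-77 - 4*(-⅓))*(124 - u) = (-77 + 4/3)*(124 - u) = -227*(124 - u)/3 = -28148/3 + 227*u/3)
-457 - t(-117) = -457 - (-28148/3 + (227/3)*(-117)) = -457 - (-28148/3 - 8853) = -457 - 1*(-54707/3) = -457 + 54707/3 = 53336/3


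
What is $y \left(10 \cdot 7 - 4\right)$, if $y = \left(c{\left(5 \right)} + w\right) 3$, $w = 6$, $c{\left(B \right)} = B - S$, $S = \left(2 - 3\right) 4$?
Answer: $2970$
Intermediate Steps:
$S = -4$ ($S = \left(-1\right) 4 = -4$)
$c{\left(B \right)} = 4 + B$ ($c{\left(B \right)} = B - -4 = B + 4 = 4 + B$)
$y = 45$ ($y = \left(\left(4 + 5\right) + 6\right) 3 = \left(9 + 6\right) 3 = 15 \cdot 3 = 45$)
$y \left(10 \cdot 7 - 4\right) = 45 \left(10 \cdot 7 - 4\right) = 45 \left(70 - 4\right) = 45 \cdot 66 = 2970$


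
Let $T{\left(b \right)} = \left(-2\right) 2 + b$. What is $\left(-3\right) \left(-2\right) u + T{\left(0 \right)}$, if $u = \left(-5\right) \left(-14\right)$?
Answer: $416$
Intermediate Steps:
$T{\left(b \right)} = -4 + b$
$u = 70$
$\left(-3\right) \left(-2\right) u + T{\left(0 \right)} = \left(-3\right) \left(-2\right) 70 + \left(-4 + 0\right) = 6 \cdot 70 - 4 = 420 - 4 = 416$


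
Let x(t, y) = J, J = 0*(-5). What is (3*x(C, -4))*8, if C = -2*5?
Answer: 0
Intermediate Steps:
C = -10
J = 0
x(t, y) = 0
(3*x(C, -4))*8 = (3*0)*8 = 0*8 = 0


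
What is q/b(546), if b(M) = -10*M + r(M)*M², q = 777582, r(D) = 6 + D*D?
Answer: 9969/1139422214 ≈ 8.7492e-6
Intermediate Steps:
r(D) = 6 + D²
b(M) = -10*M + M²*(6 + M²) (b(M) = -10*M + (6 + M²)*M² = -10*M + M²*(6 + M²))
q/b(546) = 777582/((546*(-10 + 546*(6 + 546²)))) = 777582/((546*(-10 + 546*(6 + 298116)))) = 777582/((546*(-10 + 546*298122))) = 777582/((546*(-10 + 162774612))) = 777582/((546*162774602)) = 777582/88874932692 = 777582*(1/88874932692) = 9969/1139422214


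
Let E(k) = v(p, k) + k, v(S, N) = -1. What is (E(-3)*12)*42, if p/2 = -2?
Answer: -2016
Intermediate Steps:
p = -4 (p = 2*(-2) = -4)
E(k) = -1 + k
(E(-3)*12)*42 = ((-1 - 3)*12)*42 = -4*12*42 = -48*42 = -2016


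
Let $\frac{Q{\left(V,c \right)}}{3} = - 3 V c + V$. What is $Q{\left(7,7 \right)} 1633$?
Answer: $-685860$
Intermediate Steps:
$Q{\left(V,c \right)} = 3 V - 9 V c$ ($Q{\left(V,c \right)} = 3 \left(- 3 V c + V\right) = 3 \left(V - 3 V c\right) = 3 V - 9 V c$)
$Q{\left(7,7 \right)} 1633 = 3 \cdot 7 \left(1 - 21\right) 1633 = 3 \cdot 7 \left(-20\right) 1633 = \left(-420\right) 1633 = -685860$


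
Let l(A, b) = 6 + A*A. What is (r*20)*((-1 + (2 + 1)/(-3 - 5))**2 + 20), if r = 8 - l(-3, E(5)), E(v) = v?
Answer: -49035/16 ≈ -3064.7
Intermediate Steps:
l(A, b) = 6 + A**2
r = -7 (r = 8 - (6 + (-3)**2) = 8 - (6 + 9) = 8 - 1*15 = 8 - 15 = -7)
(r*20)*((-1 + (2 + 1)/(-3 - 5))**2 + 20) = (-7*20)*((-1 + (2 + 1)/(-3 - 5))**2 + 20) = -140*((-1 + 3/(-8))**2 + 20) = -140*((-1 + 3*(-1/8))**2 + 20) = -140*((-1 - 3/8)**2 + 20) = -140*((-11/8)**2 + 20) = -140*(121/64 + 20) = -140*1401/64 = -49035/16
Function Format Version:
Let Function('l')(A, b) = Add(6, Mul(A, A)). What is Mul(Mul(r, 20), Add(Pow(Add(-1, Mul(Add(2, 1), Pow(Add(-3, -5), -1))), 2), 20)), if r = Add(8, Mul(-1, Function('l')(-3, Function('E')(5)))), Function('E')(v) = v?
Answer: Rational(-49035, 16) ≈ -3064.7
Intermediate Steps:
Function('l')(A, b) = Add(6, Pow(A, 2))
r = -7 (r = Add(8, Mul(-1, Add(6, Pow(-3, 2)))) = Add(8, Mul(-1, Add(6, 9))) = Add(8, Mul(-1, 15)) = Add(8, -15) = -7)
Mul(Mul(r, 20), Add(Pow(Add(-1, Mul(Add(2, 1), Pow(Add(-3, -5), -1))), 2), 20)) = Mul(Mul(-7, 20), Add(Pow(Add(-1, Mul(Add(2, 1), Pow(Add(-3, -5), -1))), 2), 20)) = Mul(-140, Add(Pow(Add(-1, Mul(3, Pow(-8, -1))), 2), 20)) = Mul(-140, Add(Pow(Add(-1, Mul(3, Rational(-1, 8))), 2), 20)) = Mul(-140, Add(Pow(Add(-1, Rational(-3, 8)), 2), 20)) = Mul(-140, Add(Pow(Rational(-11, 8), 2), 20)) = Mul(-140, Add(Rational(121, 64), 20)) = Mul(-140, Rational(1401, 64)) = Rational(-49035, 16)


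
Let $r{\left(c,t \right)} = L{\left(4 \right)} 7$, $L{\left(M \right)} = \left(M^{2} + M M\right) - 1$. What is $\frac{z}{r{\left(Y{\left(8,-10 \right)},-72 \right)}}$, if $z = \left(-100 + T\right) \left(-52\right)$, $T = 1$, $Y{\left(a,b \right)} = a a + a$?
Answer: $\frac{5148}{217} \approx 23.724$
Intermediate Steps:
$Y{\left(a,b \right)} = a + a^{2}$ ($Y{\left(a,b \right)} = a^{2} + a = a + a^{2}$)
$L{\left(M \right)} = -1 + 2 M^{2}$ ($L{\left(M \right)} = \left(M^{2} + M^{2}\right) - 1 = 2 M^{2} - 1 = -1 + 2 M^{2}$)
$z = 5148$ ($z = \left(-100 + 1\right) \left(-52\right) = \left(-99\right) \left(-52\right) = 5148$)
$r{\left(c,t \right)} = 217$ ($r{\left(c,t \right)} = \left(-1 + 2 \cdot 4^{2}\right) 7 = \left(-1 + 2 \cdot 16\right) 7 = \left(-1 + 32\right) 7 = 31 \cdot 7 = 217$)
$\frac{z}{r{\left(Y{\left(8,-10 \right)},-72 \right)}} = \frac{5148}{217}$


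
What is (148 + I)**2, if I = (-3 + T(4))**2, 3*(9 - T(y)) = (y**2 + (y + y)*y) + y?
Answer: 6190144/81 ≈ 76422.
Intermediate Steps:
T(y) = 9 - y**2 - y/3 (T(y) = 9 - ((y**2 + (y + y)*y) + y)/3 = 9 - ((y**2 + (2*y)*y) + y)/3 = 9 - ((y**2 + 2*y**2) + y)/3 = 9 - (3*y**2 + y)/3 = 9 - (y + 3*y**2)/3 = 9 + (-y**2 - y/3) = 9 - y**2 - y/3)
I = 1156/9 (I = (-3 + (9 - 1*4**2 - 1/3*4))**2 = (-3 + (9 - 1*16 - 4/3))**2 = (-3 + (9 - 16 - 4/3))**2 = (-3 - 25/3)**2 = (-34/3)**2 = 1156/9 ≈ 128.44)
(148 + I)**2 = (148 + 1156/9)**2 = (2488/9)**2 = 6190144/81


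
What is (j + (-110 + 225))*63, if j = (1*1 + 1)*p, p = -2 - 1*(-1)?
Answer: 7119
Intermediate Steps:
p = -1 (p = -2 + 1 = -1)
j = -2 (j = (1*1 + 1)*(-1) = (1 + 1)*(-1) = 2*(-1) = -2)
(j + (-110 + 225))*63 = (-2 + (-110 + 225))*63 = (-2 + 115)*63 = 113*63 = 7119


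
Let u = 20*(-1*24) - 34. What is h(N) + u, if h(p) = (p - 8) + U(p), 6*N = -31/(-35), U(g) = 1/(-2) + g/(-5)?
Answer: -548501/1050 ≈ -522.38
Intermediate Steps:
U(g) = -½ - g/5 (U(g) = 1*(-½) + g*(-⅕) = -½ - g/5)
u = -514 (u = 20*(-24) - 34 = -480 - 34 = -514)
N = 31/210 (N = (-31/(-35))/6 = (-31*(-1/35))/6 = (⅙)*(31/35) = 31/210 ≈ 0.14762)
h(p) = -17/2 + 4*p/5 (h(p) = (p - 8) + (-½ - p/5) = (-8 + p) + (-½ - p/5) = -17/2 + 4*p/5)
h(N) + u = (-17/2 + (⅘)*(31/210)) - 514 = (-17/2 + 62/525) - 514 = -8801/1050 - 514 = -548501/1050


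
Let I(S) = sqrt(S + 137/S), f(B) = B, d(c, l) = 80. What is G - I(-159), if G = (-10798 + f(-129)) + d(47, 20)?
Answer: -10847 - I*sqrt(4041462)/159 ≈ -10847.0 - 12.644*I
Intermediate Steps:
G = -10847 (G = (-10798 - 129) + 80 = -10927 + 80 = -10847)
G - I(-159) = -10847 - sqrt(-159 + 137/(-159)) = -10847 - sqrt(-159 + 137*(-1/159)) = -10847 - sqrt(-159 - 137/159) = -10847 - sqrt(-25418/159) = -10847 - I*sqrt(4041462)/159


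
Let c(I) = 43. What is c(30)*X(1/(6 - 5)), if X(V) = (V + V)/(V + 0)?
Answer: 86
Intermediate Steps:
X(V) = 2 (X(V) = (2*V)/V = 2)
c(30)*X(1/(6 - 5)) = 43*2 = 86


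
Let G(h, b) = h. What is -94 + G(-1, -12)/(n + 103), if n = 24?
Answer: -11939/127 ≈ -94.008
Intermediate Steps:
-94 + G(-1, -12)/(n + 103) = -94 - 1/(24 + 103) = -94 - 1/127 = -11939/127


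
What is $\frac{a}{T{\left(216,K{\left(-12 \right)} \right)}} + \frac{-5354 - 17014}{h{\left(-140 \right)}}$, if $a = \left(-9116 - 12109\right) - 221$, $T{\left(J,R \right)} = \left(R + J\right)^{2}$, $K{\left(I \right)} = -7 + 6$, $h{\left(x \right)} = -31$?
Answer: $\frac{1033295974}{1432975} \approx 721.08$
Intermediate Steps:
$K{\left(I \right)} = -1$
$T{\left(J,R \right)} = \left(J + R\right)^{2}$
$a = -21446$ ($a = -21225 - 221 = -21446$)
$\frac{a}{T{\left(216,K{\left(-12 \right)} \right)}} + \frac{-5354 - 17014}{h{\left(-140 \right)}} = - \frac{21446}{\left(216 - 1\right)^{2}} + \frac{-5354 - 17014}{-31} = - \frac{21446}{215^{2}} - - \frac{22368}{31} = - \frac{21446}{46225} + \frac{22368}{31} = \frac{1033295974}{1432975}$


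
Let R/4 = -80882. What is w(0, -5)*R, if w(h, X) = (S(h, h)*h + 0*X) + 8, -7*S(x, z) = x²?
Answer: -2588224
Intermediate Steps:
S(x, z) = -x²/7
w(h, X) = 8 - h³/7 (w(h, X) = ((-h²/7)*h + 0*X) + 8 = (-h³/7 + 0) + 8 = -h³/7 + 8 = 8 - h³/7)
R = -323528 (R = 4*(-80882) = -323528)
w(0, -5)*R = (8 - ⅐*0³)*(-323528) = (8 - ⅐*0)*(-323528) = (8 + 0)*(-323528) = 8*(-323528) = -2588224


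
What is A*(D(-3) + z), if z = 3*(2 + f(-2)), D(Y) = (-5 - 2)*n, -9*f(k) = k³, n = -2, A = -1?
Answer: -68/3 ≈ -22.667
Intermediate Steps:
f(k) = -k³/9
D(Y) = 14 (D(Y) = (-5 - 2)*(-2) = -7*(-2) = 14)
z = 26/3 (z = 3*(2 - ⅑*(-2)³) = 3*(2 - ⅑*(-8)) = 3*(2 + 8/9) = 3*(26/9) = 26/3 ≈ 8.6667)
A*(D(-3) + z) = -(14 + 26/3) = -1*68/3 = -68/3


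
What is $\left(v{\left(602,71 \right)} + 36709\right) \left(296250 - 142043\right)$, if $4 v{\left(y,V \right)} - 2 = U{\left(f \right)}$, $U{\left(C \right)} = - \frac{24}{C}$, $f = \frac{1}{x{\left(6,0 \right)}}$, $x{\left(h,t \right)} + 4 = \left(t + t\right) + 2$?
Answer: $\frac{11325424701}{2} \approx 5.6627 \cdot 10^{9}$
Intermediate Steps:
$x{\left(h,t \right)} = -2 + 2 t$ ($x{\left(h,t \right)} = -4 + \left(\left(t + t\right) + 2\right) = -4 + \left(2 t + 2\right) = -4 + \left(2 + 2 t\right) = -2 + 2 t$)
$f = - \frac{1}{2}$ ($f = \frac{1}{-2 + 2 \cdot 0} = \frac{1}{-2 + 0} = \frac{1}{-2} = - \frac{1}{2} \approx -0.5$)
$v{\left(y,V \right)} = \frac{25}{2}$ ($v{\left(y,V \right)} = \frac{1}{2} + \frac{\left(-24\right) \frac{1}{- \frac{1}{2}}}{4} = \frac{1}{2} + \frac{\left(-24\right) \left(-2\right)}{4} = \frac{1}{2} + \frac{1}{4} \cdot 48 = \frac{1}{2} + 12 = \frac{25}{2}$)
$\left(v{\left(602,71 \right)} + 36709\right) \left(296250 - 142043\right) = \left(\frac{25}{2} + 36709\right) \left(296250 - 142043\right) = \frac{73443}{2} \cdot 154207 = \frac{11325424701}{2}$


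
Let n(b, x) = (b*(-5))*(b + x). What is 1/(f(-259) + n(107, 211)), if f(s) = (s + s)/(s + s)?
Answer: -1/170129 ≈ -5.8779e-6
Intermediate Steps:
n(b, x) = -5*b*(b + x) (n(b, x) = (-5*b)*(b + x) = -5*b*(b + x))
f(s) = 1 (f(s) = (2*s)/((2*s)) = (2*s)*(1/(2*s)) = 1)
1/(f(-259) + n(107, 211)) = 1/(1 - 5*107*(107 + 211)) = 1/(1 - 5*107*318) = 1/(1 - 170130) = 1/(-170129) = -1/170129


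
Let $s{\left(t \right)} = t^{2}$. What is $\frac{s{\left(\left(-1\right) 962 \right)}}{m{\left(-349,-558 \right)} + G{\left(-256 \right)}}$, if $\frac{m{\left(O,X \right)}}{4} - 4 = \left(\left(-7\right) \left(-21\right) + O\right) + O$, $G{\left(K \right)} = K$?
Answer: $- \frac{17797}{47} \approx -378.66$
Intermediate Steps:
$m{\left(O,X \right)} = 604 + 8 O$ ($m{\left(O,X \right)} = 16 + 4 \left(\left(\left(-7\right) \left(-21\right) + O\right) + O\right) = 16 + 4 \left(\left(147 + O\right) + O\right) = 16 + 4 \left(147 + 2 O\right) = 16 + \left(588 + 8 O\right) = 604 + 8 O$)
$\frac{s{\left(\left(-1\right) 962 \right)}}{m{\left(-349,-558 \right)} + G{\left(-256 \right)}} = \frac{\left(\left(-1\right) 962\right)^{2}}{\left(604 + 8 \left(-349\right)\right) - 256} = \frac{\left(-962\right)^{2}}{\left(604 - 2792\right) - 256} = \frac{925444}{-2188 - 256} = \frac{925444}{-2444} = 925444 \left(- \frac{1}{2444}\right) = - \frac{17797}{47}$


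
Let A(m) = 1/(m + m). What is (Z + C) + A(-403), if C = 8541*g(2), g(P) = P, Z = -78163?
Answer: -49231287/806 ≈ -61081.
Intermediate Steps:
A(m) = 1/(2*m)
C = 17082 (C = 8541*2 = 17082)
(Z + C) + A(-403) = (-78163 + 17082) + (½)/(-403) = -61081 + (½)*(-1/403) = -61081 - 1/806 = -49231287/806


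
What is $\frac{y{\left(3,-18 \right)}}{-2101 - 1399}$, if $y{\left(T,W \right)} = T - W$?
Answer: $- \frac{3}{500} \approx -0.006$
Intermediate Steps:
$\frac{y{\left(3,-18 \right)}}{-2101 - 1399} = \frac{3 - -18}{-2101 - 1399} = \frac{3 + 18}{-3500} = \left(- \frac{1}{3500}\right) 21 = - \frac{3}{500}$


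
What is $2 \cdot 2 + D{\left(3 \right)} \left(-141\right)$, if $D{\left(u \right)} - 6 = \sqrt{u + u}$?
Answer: $-842 - 141 \sqrt{6} \approx -1187.4$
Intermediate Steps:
$D{\left(u \right)} = 6 + \sqrt{2} \sqrt{u}$ ($D{\left(u \right)} = 6 + \sqrt{u + u} = 6 + \sqrt{2 u} = 6 + \sqrt{2} \sqrt{u}$)
$2 \cdot 2 + D{\left(3 \right)} \left(-141\right) = 2 \cdot 2 + \left(6 + \sqrt{2} \sqrt{3}\right) \left(-141\right) = 4 + \left(6 + \sqrt{6}\right) \left(-141\right) = 4 - \left(846 + 141 \sqrt{6}\right) = -842 - 141 \sqrt{6}$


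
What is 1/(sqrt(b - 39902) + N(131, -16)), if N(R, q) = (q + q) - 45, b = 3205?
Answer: -77/42626 - I*sqrt(36697)/42626 ≈ -0.0018064 - 0.0044941*I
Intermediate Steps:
N(R, q) = -45 + 2*q (N(R, q) = 2*q - 45 = -45 + 2*q)
1/(sqrt(b - 39902) + N(131, -16)) = 1/(sqrt(3205 - 39902) + (-45 + 2*(-16))) = 1/(sqrt(-36697) + (-45 - 32)) = 1/(I*sqrt(36697) - 77) = 1/(-77 + I*sqrt(36697))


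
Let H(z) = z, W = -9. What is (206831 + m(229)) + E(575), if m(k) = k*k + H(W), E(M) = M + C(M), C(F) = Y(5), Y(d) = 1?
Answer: 259839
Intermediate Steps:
C(F) = 1
E(M) = 1 + M (E(M) = M + 1 = 1 + M)
m(k) = -9 + k**2 (m(k) = k*k - 9 = k**2 - 9 = -9 + k**2)
(206831 + m(229)) + E(575) = (206831 + (-9 + 229**2)) + (1 + 575) = (206831 + (-9 + 52441)) + 576 = (206831 + 52432) + 576 = 259263 + 576 = 259839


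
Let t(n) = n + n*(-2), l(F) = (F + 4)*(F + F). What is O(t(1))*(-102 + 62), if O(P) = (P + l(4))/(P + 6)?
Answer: -504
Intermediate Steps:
l(F) = 2*F*(4 + F) (l(F) = (4 + F)*(2*F) = 2*F*(4 + F))
t(n) = -n (t(n) = n - 2*n = -n)
O(P) = (64 + P)/(6 + P) (O(P) = (P + 2*4*(4 + 4))/(P + 6) = (P + 2*4*8)/(6 + P) = (P + 64)/(6 + P) = (64 + P)/(6 + P))
O(t(1))*(-102 + 62) = ((64 - 1*1)/(6 - 1*1))*(-102 + 62) = ((64 - 1)/(6 - 1))*(-40) = (63/5)*(-40) = -504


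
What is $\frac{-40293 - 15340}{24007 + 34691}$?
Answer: $- \frac{55633}{58698} \approx -0.94778$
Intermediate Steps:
$\frac{-40293 - 15340}{24007 + 34691} = - \frac{55633}{58698}$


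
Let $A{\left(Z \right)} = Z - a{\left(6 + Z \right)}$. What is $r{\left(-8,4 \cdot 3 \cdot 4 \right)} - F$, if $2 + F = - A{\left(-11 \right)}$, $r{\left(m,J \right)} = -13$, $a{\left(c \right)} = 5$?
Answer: $-27$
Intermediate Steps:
$A{\left(Z \right)} = -5 + Z$ ($A{\left(Z \right)} = Z - 5 = -5 + Z$)
$F = 14$ ($F = -2 - \left(-5 - 11\right) = -2 - -16 = -2 + 16 = 14$)
$r{\left(-8,4 \cdot 3 \cdot 4 \right)} - F = -13 - 14 = -27$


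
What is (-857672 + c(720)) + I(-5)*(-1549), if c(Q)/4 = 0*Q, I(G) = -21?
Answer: -825143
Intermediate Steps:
c(Q) = 0 (c(Q) = 4*(0*Q) = 4*0 = 0)
(-857672 + c(720)) + I(-5)*(-1549) = (-857672 + 0) - 21*(-1549) = -857672 + 32529 = -825143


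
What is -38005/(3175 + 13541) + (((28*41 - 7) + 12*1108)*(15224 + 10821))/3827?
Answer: 6285265547005/63972132 ≈ 98250.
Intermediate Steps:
-38005/(3175 + 13541) + (((28*41 - 7) + 12*1108)*(15224 + 10821))/3827 = -38005/16716 + (((1148 - 7) + 13296)*26045)*(1/3827) = -38005*1/16716 + ((1141 + 13296)*26045)*(1/3827) = -38005/16716 + (14437*26045)*(1/3827) = -38005/16716 + 376011665*(1/3827) = -38005/16716 + 376011665/3827 = 6285265547005/63972132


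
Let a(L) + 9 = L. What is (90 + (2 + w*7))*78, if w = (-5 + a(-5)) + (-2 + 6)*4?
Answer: 5538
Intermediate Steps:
a(L) = -9 + L
w = -3 (w = (-5 + (-9 - 5)) + (-2 + 6)*4 = (-5 - 14) + 4*4 = -19 + 16 = -3)
(90 + (2 + w*7))*78 = (90 + (2 - 3*7))*78 = (90 + (2 - 21))*78 = (90 - 19)*78 = 71*78 = 5538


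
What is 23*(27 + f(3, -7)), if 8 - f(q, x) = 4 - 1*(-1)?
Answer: 690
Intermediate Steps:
f(q, x) = 3 (f(q, x) = 8 - (4 - 1*(-1)) = 8 - (4 + 1) = 8 - 1*5 = 8 - 5 = 3)
23*(27 + f(3, -7)) = 23*(27 + 3) = 23*30 = 690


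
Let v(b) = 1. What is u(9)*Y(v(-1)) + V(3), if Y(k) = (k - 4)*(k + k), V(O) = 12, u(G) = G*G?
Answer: -474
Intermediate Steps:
u(G) = G²
Y(k) = 2*k*(-4 + k) (Y(k) = (-4 + k)*(2*k) = 2*k*(-4 + k))
u(9)*Y(v(-1)) + V(3) = 9²*(2*1*(-4 + 1)) + 12 = 81*(2*1*(-3)) + 12 = 81*(-6) + 12 = -486 + 12 = -474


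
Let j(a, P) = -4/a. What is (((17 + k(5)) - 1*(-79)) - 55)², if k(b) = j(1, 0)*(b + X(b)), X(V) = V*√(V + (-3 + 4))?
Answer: 2841 - 840*√6 ≈ 783.43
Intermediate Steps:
X(V) = V*√(1 + V) (X(V) = V*√(V + 1) = V*√(1 + V))
k(b) = -4*b - 4*b*√(1 + b) (k(b) = (-4/1)*(b + b*√(1 + b)) = (-4*1)*(b + b*√(1 + b)) = -4*(b + b*√(1 + b)) = -4*b - 4*b*√(1 + b))
(((17 + k(5)) - 1*(-79)) - 55)² = (((17 + 4*5*(-1 - √(1 + 5))) - 1*(-79)) - 55)² = (((17 + 4*5*(-1 - √6)) + 79) - 55)² = (((17 + (-20 - 20*√6)) + 79) - 55)² = (((-3 - 20*√6) + 79) - 55)² = ((76 - 20*√6) - 55)² = (21 - 20*√6)²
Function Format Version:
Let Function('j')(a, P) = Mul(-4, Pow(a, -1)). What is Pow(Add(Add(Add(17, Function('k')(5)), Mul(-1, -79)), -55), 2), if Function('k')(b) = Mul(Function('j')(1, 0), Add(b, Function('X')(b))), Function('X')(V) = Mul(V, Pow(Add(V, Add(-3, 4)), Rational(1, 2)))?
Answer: Add(2841, Mul(-840, Pow(6, Rational(1, 2)))) ≈ 783.43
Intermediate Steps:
Function('X')(V) = Mul(V, Pow(Add(1, V), Rational(1, 2))) (Function('X')(V) = Mul(V, Pow(Add(V, 1), Rational(1, 2))) = Mul(V, Pow(Add(1, V), Rational(1, 2))))
Function('k')(b) = Add(Mul(-4, b), Mul(-4, b, Pow(Add(1, b), Rational(1, 2)))) (Function('k')(b) = Mul(Mul(-4, Pow(1, -1)), Add(b, Mul(b, Pow(Add(1, b), Rational(1, 2))))) = Mul(Mul(-4, 1), Add(b, Mul(b, Pow(Add(1, b), Rational(1, 2))))) = Mul(-4, Add(b, Mul(b, Pow(Add(1, b), Rational(1, 2))))) = Add(Mul(-4, b), Mul(-4, b, Pow(Add(1, b), Rational(1, 2)))))
Pow(Add(Add(Add(17, Function('k')(5)), Mul(-1, -79)), -55), 2) = Pow(Add(Add(Add(17, Mul(4, 5, Add(-1, Mul(-1, Pow(Add(1, 5), Rational(1, 2)))))), Mul(-1, -79)), -55), 2) = Pow(Add(Add(Add(17, Mul(4, 5, Add(-1, Mul(-1, Pow(6, Rational(1, 2)))))), 79), -55), 2) = Pow(Add(Add(Add(17, Add(-20, Mul(-20, Pow(6, Rational(1, 2))))), 79), -55), 2) = Pow(Add(Add(Add(-3, Mul(-20, Pow(6, Rational(1, 2)))), 79), -55), 2) = Pow(Add(Add(76, Mul(-20, Pow(6, Rational(1, 2)))), -55), 2) = Pow(Add(21, Mul(-20, Pow(6, Rational(1, 2)))), 2)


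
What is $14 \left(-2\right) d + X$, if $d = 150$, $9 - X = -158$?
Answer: $-4033$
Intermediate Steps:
$X = 167$ ($X = 9 - -158 = 9 + 158 = 167$)
$14 \left(-2\right) d + X = 14 \left(-2\right) 150 + 167 = \left(-28\right) 150 + 167 = -4200 + 167 = -4033$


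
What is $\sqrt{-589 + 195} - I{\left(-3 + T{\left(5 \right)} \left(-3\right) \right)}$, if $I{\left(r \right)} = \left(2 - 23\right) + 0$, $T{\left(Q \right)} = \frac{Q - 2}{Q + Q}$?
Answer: $21 + i \sqrt{394} \approx 21.0 + 19.849 i$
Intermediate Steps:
$T{\left(Q \right)} = \frac{-2 + Q}{2 Q}$
$I{\left(r \right)} = -21$ ($I{\left(r \right)} = -21 + 0 = -21$)
$\sqrt{-589 + 195} - I{\left(-3 + T{\left(5 \right)} \left(-3\right) \right)} = \sqrt{-589 + 195} - -21 = \sqrt{-394} + 21 = i \sqrt{394} + 21 = 21 + i \sqrt{394}$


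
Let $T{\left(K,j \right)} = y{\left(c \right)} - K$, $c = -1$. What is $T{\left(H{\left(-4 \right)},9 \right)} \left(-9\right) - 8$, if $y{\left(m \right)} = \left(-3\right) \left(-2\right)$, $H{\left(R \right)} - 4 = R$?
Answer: $-62$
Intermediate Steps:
$H{\left(R \right)} = 4 + R$
$y{\left(m \right)} = 6$
$T{\left(K,j \right)} = 6 - K$
$T{\left(H{\left(-4 \right)},9 \right)} \left(-9\right) - 8 = \left(6 - \left(4 - 4\right)\right) \left(-9\right) - 8 = \left(6 - 0\right) \left(-9\right) - 8 = \left(6 + 0\right) \left(-9\right) - 8 = 6 \left(-9\right) - 8 = -54 - 8 = -62$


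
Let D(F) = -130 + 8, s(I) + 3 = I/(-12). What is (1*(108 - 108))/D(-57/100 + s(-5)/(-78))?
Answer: 0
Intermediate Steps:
s(I) = -3 - I/12 (s(I) = -3 + I/(-12) = -3 + I*(-1/12) = -3 - I/12)
D(F) = -122
(1*(108 - 108))/D(-57/100 + s(-5)/(-78)) = (1*(108 - 108))/(-122) = (1*0)*(-1/122) = 0*(-1/122) = 0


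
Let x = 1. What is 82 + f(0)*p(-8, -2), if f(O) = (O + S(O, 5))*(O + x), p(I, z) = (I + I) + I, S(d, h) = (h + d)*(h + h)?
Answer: -1118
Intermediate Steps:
S(d, h) = 2*h*(d + h) (S(d, h) = (d + h)*(2*h) = 2*h*(d + h))
p(I, z) = 3*I (p(I, z) = 2*I + I = 3*I)
f(O) = (1 + O)*(50 + 11*O) (f(O) = (O + 2*5*(O + 5))*(O + 1) = (O + 2*5*(5 + O))*(1 + O) = (O + (50 + 10*O))*(1 + O) = (50 + 11*O)*(1 + O) = (1 + O)*(50 + 11*O))
82 + f(0)*p(-8, -2) = 82 + (50 + 11*0² + 61*0)*(3*(-8)) = 82 + (50 + 11*0 + 0)*(-24) = 82 + (50 + 0 + 0)*(-24) = 82 + 50*(-24) = 82 - 1200 = -1118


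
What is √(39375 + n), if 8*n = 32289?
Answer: √694578/4 ≈ 208.35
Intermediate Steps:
n = 32289/8 (n = (⅛)*32289 = 32289/8 ≈ 4036.1)
√(39375 + n) = √(39375 + 32289/8) = √(347289/8) = √694578/4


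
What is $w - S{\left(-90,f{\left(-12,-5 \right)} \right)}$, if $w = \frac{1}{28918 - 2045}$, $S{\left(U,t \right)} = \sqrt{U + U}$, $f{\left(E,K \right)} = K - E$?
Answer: $\frac{1}{26873} - 6 i \sqrt{5} \approx 3.7212 \cdot 10^{-5} - 13.416 i$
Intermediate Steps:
$S{\left(U,t \right)} = \sqrt{2} \sqrt{U}$ ($S{\left(U,t \right)} = \sqrt{2 U} = \sqrt{2} \sqrt{U}$)
$w = \frac{1}{26873} \approx 3.7212 \cdot 10^{-5}$
$w - S{\left(-90,f{\left(-12,-5 \right)} \right)} = \frac{1}{26873} - \sqrt{2} \sqrt{-90} = \frac{1}{26873} - \sqrt{2} \cdot 3 i \sqrt{10} = \frac{1}{26873} - 6 i \sqrt{5}$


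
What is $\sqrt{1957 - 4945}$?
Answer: $6 i \sqrt{83} \approx 54.663 i$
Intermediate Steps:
$\sqrt{1957 - 4945} = \sqrt{-2988} = 6 i \sqrt{83}$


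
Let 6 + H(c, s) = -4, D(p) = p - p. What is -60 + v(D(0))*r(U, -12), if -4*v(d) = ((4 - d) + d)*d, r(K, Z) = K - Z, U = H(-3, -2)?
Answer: -60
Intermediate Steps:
D(p) = 0
H(c, s) = -10 (H(c, s) = -6 - 4 = -10)
U = -10
v(d) = -d (v(d) = -((4 - d) + d)*d/4 = -d)
-60 + v(D(0))*r(U, -12) = -60 + (-1*0)*(-10 - 1*(-12)) = -60 + 0*(-10 + 12) = -60 + 0*2 = -60 + 0 = -60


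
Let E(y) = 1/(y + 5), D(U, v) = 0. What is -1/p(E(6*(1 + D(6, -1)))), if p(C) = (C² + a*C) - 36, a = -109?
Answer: 121/5554 ≈ 0.021786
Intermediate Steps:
E(y) = 1/(5 + y)
p(C) = -36 + C² - 109*C (p(C) = (C² - 109*C) - 36 = -36 + C² - 109*C)
-1/p(E(6*(1 + D(6, -1)))) = -1/(-36 + (1/(5 + 6*(1 + 0)))² - 109/(5 + 6*(1 + 0))) = -1/(-36 + (1/(5 + 6*1))² - 109/(5 + 6*1)) = -1/(-36 + (1/(5 + 6))² - 109/(5 + 6)) = -1/(-36 + (1/11)² - 109/11) = -1/(-36 + (1/11)² - 109*1/11) = -1/(-36 + 1/121 - 109/11) = -1/(-5554/121) = -1*(-121/5554) = 121/5554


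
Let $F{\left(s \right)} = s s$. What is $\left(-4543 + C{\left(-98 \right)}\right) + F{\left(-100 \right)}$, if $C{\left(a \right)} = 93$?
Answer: $5550$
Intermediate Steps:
$F{\left(s \right)} = s^{2}$
$\left(-4543 + C{\left(-98 \right)}\right) + F{\left(-100 \right)} = \left(-4543 + 93\right) + \left(-100\right)^{2} = -4450 + 10000 = 5550$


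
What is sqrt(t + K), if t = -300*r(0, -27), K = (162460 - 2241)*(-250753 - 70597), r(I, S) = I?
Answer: 5*I*sqrt(2059455026) ≈ 2.2691e+5*I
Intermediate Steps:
K = -51486375650 (K = 160219*(-321350) = -51486375650)
t = 0 (t = -300*0 = 0)
sqrt(t + K) = sqrt(0 - 51486375650) = sqrt(-51486375650) = 5*I*sqrt(2059455026)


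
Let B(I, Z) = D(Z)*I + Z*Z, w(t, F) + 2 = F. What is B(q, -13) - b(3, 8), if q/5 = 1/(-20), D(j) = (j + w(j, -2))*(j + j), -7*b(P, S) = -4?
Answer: 811/14 ≈ 57.929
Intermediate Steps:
w(t, F) = -2 + F
b(P, S) = 4/7 (b(P, S) = -1/7*(-4) = 4/7)
D(j) = 2*j*(-4 + j) (D(j) = (j + (-2 - 2))*(j + j) = (j - 4)*(2*j) = (-4 + j)*(2*j) = 2*j*(-4 + j))
q = -1/4 (q = 5/(-20) = 5*(-1/20) = -1/4 ≈ -0.25000)
B(I, Z) = Z**2 + 2*I*Z*(-4 + Z) (B(I, Z) = (2*Z*(-4 + Z))*I + Z*Z = 2*I*Z*(-4 + Z) + Z**2 = Z**2 + 2*I*Z*(-4 + Z))
B(q, -13) - b(3, 8) = -13*(-13 + 2*(-1/4)*(-4 - 13)) - 1*4/7 = -13*(-13 + 2*(-1/4)*(-17)) - 4/7 = -13*(-13 + 17/2) - 4/7 = -13*(-9/2) - 4/7 = 117/2 - 4/7 = 811/14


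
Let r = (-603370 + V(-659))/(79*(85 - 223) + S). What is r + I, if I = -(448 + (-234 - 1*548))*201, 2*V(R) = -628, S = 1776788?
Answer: 59275193520/882943 ≈ 67134.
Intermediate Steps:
V(R) = -314 (V(R) = (1/2)*(-628) = -314)
I = 67134 (I = -(448 + (-234 - 548))*201 = -(448 - 782)*201 = -(-334)*201 = -1*(-67134) = 67134)
r = -301842/882943 (r = (-603370 - 314)/(79*(85 - 223) + 1776788) = -603684/(79*(-138) + 1776788) = -603684/(-10902 + 1776788) = -603684/1765886 = -603684*1/1765886 = -301842/882943 ≈ -0.34186)
r + I = -301842/882943 + 67134 = 59275193520/882943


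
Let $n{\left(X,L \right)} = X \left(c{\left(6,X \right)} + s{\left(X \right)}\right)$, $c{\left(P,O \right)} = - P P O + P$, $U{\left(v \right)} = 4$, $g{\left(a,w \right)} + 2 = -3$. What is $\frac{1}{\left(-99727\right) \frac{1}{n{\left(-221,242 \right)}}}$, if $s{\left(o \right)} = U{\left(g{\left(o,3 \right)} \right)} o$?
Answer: $\frac{1564238}{99727} \approx 15.685$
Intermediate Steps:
$g{\left(a,w \right)} = -5$ ($g{\left(a,w \right)} = -2 - 3 = -5$)
$c{\left(P,O \right)} = P - O P^{2}$ ($c{\left(P,O \right)} = - P^{2} O + P = - O P^{2} + P = P - O P^{2}$)
$s{\left(o \right)} = 4 o$
$n{\left(X,L \right)} = X \left(6 - 32 X\right)$ ($n{\left(X,L \right)} = X \left(6 \left(1 - X 6\right) + 4 X\right) = X \left(6 \left(1 - 6 X\right) + 4 X\right) = X \left(\left(6 - 36 X\right) + 4 X\right) = X \left(6 - 32 X\right)$)
$\frac{1}{\left(-99727\right) \frac{1}{n{\left(-221,242 \right)}}} = \frac{1}{\left(-99727\right) \frac{1}{2 \left(-221\right) \left(3 - -3536\right)}} = \frac{1}{\left(-99727\right) \frac{1}{2 \left(-221\right) \left(3 + 3536\right)}} = \frac{1}{\left(-99727\right) \frac{1}{2 \left(-221\right) 3539}} = \frac{1}{\left(-99727\right) \frac{1}{-1564238}} = \frac{1}{\left(-99727\right) \left(- \frac{1}{1564238}\right)} = \frac{1}{\frac{99727}{1564238}} = \frac{1564238}{99727}$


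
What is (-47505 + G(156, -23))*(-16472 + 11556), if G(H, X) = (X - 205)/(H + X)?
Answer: 1634801052/7 ≈ 2.3354e+8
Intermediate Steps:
G(H, X) = (-205 + X)/(H + X)
(-47505 + G(156, -23))*(-16472 + 11556) = (-47505 + (-205 - 23)/(156 - 23))*(-16472 + 11556) = (-47505 - 228/133)*(-4916) = (-47505 + (1/133)*(-228))*(-4916) = (-47505 - 12/7)*(-4916) = -332547/7*(-4916) = 1634801052/7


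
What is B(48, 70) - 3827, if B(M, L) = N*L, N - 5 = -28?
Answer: -5437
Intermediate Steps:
N = -23 (N = 5 - 28 = -23)
B(M, L) = -23*L
B(48, 70) - 3827 = -23*70 - 3827 = -1610 - 3827 = -5437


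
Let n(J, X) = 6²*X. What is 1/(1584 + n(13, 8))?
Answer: 1/1872 ≈ 0.00053419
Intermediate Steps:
n(J, X) = 36*X
1/(1584 + n(13, 8)) = 1/(1584 + 36*8) = 1/(1584 + 288) = 1/1872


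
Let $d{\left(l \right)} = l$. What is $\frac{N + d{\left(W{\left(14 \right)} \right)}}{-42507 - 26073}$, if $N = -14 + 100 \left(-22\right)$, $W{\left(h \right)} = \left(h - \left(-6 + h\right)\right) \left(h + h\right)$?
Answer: $\frac{341}{11430} \approx 0.029834$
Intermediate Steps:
$W{\left(h \right)} = 12 h$ ($W{\left(h \right)} = 6 \cdot 2 h = 12 h$)
$N = -2214$ ($N = -14 - 2200 = -2214$)
$\frac{N + d{\left(W{\left(14 \right)} \right)}}{-42507 - 26073} = \frac{-2214 + 12 \cdot 14}{-42507 - 26073} = \frac{-2214 + 168}{-42507 - 26073} = - \frac{2046}{-68580} = \left(-2046\right) \left(- \frac{1}{68580}\right) = \frac{341}{11430}$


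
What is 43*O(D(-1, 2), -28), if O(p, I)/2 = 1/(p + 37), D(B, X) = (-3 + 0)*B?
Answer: 43/20 ≈ 2.1500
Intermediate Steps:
D(B, X) = -3*B
O(p, I) = 2/(37 + p) (O(p, I) = 2/(p + 37) = 2/(37 + p))
43*O(D(-1, 2), -28) = 43*(2/(37 - 3*(-1))) = 43*(2/(37 + 3)) = 43*(2/40) = 43*(2*(1/40)) = 43*(1/20) = 43/20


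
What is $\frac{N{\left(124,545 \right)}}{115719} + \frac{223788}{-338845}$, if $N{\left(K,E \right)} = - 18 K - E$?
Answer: $- \frac{26837496137}{39210804555} \approx -0.68444$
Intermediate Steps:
$N{\left(K,E \right)} = - E - 18 K$
$\frac{N{\left(124,545 \right)}}{115719} + \frac{223788}{-338845} = \frac{\left(-1\right) 545 - 2232}{115719} + \frac{223788}{-338845} = \left(-545 - 2232\right) \frac{1}{115719} + 223788 \left(- \frac{1}{338845}\right) = \left(-2777\right) \frac{1}{115719} - \frac{223788}{338845} = - \frac{2777}{115719} - \frac{223788}{338845} = - \frac{26837496137}{39210804555}$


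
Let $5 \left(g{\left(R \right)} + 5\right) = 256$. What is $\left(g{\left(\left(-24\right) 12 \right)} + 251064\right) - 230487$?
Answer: $\frac{103116}{5} \approx 20623.0$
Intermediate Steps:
$g{\left(R \right)} = \frac{231}{5}$ ($g{\left(R \right)} = -5 + \frac{1}{5} \cdot 256 = -5 + \frac{256}{5} = \frac{231}{5}$)
$\left(g{\left(\left(-24\right) 12 \right)} + 251064\right) - 230487 = \left(\frac{231}{5} + 251064\right) - 230487 = \frac{1255551}{5} - 230487 = \frac{103116}{5}$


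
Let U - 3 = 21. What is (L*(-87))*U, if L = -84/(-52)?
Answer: -43848/13 ≈ -3372.9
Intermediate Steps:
L = 21/13 (L = -84*(-1/52) = 21/13 ≈ 1.6154)
U = 24 (U = 3 + 21 = 24)
(L*(-87))*U = ((21/13)*(-87))*24 = -1827/13*24 = -43848/13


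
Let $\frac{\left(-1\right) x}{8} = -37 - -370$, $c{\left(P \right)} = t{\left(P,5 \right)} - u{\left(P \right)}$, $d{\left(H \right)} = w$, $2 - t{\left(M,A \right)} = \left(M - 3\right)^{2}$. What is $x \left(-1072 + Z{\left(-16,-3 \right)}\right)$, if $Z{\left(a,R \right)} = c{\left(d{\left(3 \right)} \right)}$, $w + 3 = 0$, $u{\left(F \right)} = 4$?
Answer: $2957040$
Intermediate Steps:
$t{\left(M,A \right)} = 2 - \left(-3 + M\right)^{2}$ ($t{\left(M,A \right)} = 2 - \left(M - 3\right)^{2} = 2 - \left(-3 + M\right)^{2}$)
$w = -3$ ($w = -3 + 0 = -3$)
$d{\left(H \right)} = -3$
$c{\left(P \right)} = -2 - \left(-3 + P\right)^{2}$ ($c{\left(P \right)} = \left(2 - \left(-3 + P\right)^{2}\right) - 4 = -2 - \left(-3 + P\right)^{2}$)
$Z{\left(a,R \right)} = -38$ ($Z{\left(a,R \right)} = -2 - \left(-3 - 3\right)^{2} = -2 - \left(-6\right)^{2} = -2 - 36 = -38$)
$x = -2664$ ($x = - 8 \left(-37 - -370\right) = - 8 \left(-37 + 370\right) = \left(-8\right) 333 = -2664$)
$x \left(-1072 + Z{\left(-16,-3 \right)}\right) = - 2664 \left(-1072 - 38\right) = \left(-2664\right) \left(-1110\right) = 2957040$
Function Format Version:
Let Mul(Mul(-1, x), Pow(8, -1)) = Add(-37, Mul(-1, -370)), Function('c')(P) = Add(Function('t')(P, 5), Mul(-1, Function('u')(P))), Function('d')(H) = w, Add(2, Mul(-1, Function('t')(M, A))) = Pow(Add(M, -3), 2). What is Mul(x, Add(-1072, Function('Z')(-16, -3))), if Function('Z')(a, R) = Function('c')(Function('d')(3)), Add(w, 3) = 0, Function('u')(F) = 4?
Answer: 2957040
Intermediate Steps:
Function('t')(M, A) = Add(2, Mul(-1, Pow(Add(-3, M), 2))) (Function('t')(M, A) = Add(2, Mul(-1, Pow(Add(M, -3), 2))) = Add(2, Mul(-1, Pow(Add(-3, M), 2))))
w = -3 (w = Add(-3, 0) = -3)
Function('d')(H) = -3
Function('c')(P) = Add(-2, Mul(-1, Pow(Add(-3, P), 2))) (Function('c')(P) = Add(Add(2, Mul(-1, Pow(Add(-3, P), 2))), Mul(-1, 4)) = Add(Add(2, Mul(-1, Pow(Add(-3, P), 2))), -4) = Add(-2, Mul(-1, Pow(Add(-3, P), 2))))
Function('Z')(a, R) = -38 (Function('Z')(a, R) = Add(-2, Mul(-1, Pow(Add(-3, -3), 2))) = Add(-2, Mul(-1, Pow(-6, 2))) = Add(-2, Mul(-1, 36)) = Add(-2, -36) = -38)
x = -2664 (x = Mul(-8, Add(-37, Mul(-1, -370))) = Mul(-8, Add(-37, 370)) = Mul(-8, 333) = -2664)
Mul(x, Add(-1072, Function('Z')(-16, -3))) = Mul(-2664, Add(-1072, -38)) = Mul(-2664, -1110) = 2957040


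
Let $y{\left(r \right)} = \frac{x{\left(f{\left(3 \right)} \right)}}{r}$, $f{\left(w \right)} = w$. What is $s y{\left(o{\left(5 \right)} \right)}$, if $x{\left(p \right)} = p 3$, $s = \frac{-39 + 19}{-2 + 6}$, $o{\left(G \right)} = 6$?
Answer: $- \frac{15}{2} \approx -7.5$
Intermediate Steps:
$s = -5$ ($s = - \frac{20}{4} = \left(-20\right) \frac{1}{4} = -5$)
$x{\left(p \right)} = 3 p$
$y{\left(r \right)} = \frac{9}{r}$ ($y{\left(r \right)} = \frac{3 \cdot 3}{r} = \frac{9}{r}$)
$s y{\left(o{\left(5 \right)} \right)} = - 5 \cdot \frac{9}{6} = - 5 \cdot 9 \cdot \frac{1}{6} = \left(-5\right) \frac{3}{2} = - \frac{15}{2}$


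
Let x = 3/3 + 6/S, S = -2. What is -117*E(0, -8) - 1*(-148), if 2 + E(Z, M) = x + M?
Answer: 1552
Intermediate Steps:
x = -2 (x = 3/3 + 6/(-2) = 3*(⅓) + 6*(-½) = 1 - 3 = -2)
E(Z, M) = -4 + M (E(Z, M) = -2 + (-2 + M) = -4 + M)
-117*E(0, -8) - 1*(-148) = -117*(-4 - 8) - 1*(-148) = -117*(-12) + 148 = 1404 + 148 = 1552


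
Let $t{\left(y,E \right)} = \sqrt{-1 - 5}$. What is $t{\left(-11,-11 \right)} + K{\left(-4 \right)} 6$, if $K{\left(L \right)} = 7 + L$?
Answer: $18 + i \sqrt{6} \approx 18.0 + 2.4495 i$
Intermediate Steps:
$t{\left(y,E \right)} = i \sqrt{6}$ ($t{\left(y,E \right)} = \sqrt{-6} = i \sqrt{6}$)
$t{\left(-11,-11 \right)} + K{\left(-4 \right)} 6 = i \sqrt{6} + \left(7 - 4\right) 6 = i \sqrt{6} + 3 \cdot 6 = i \sqrt{6} + 18 = 18 + i \sqrt{6}$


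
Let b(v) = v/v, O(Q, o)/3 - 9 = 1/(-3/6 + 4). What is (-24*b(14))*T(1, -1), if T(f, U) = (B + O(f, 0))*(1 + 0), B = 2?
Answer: -5016/7 ≈ -716.57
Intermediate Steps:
O(Q, o) = 195/7 (O(Q, o) = 27 + 3/(-3/6 + 4) = 27 + 3/(-3*1/6 + 4) = 27 + 3/(-1/2 + 4) = 27 + 3/(7/2) = 27 + 3*(2/7) = 27 + 6/7 = 195/7)
T(f, U) = 209/7 (T(f, U) = (2 + 195/7)*(1 + 0) = (209/7)*1 = 209/7)
b(v) = 1
(-24*b(14))*T(1, -1) = -24*1*(209/7) = -24*209/7 = -5016/7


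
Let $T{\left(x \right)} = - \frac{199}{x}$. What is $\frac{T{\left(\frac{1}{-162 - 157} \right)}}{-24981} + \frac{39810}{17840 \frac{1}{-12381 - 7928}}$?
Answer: $- \frac{183620938423}{4051464} \approx -45322.0$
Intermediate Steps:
$\frac{T{\left(\frac{1}{-162 - 157} \right)}}{-24981} + \frac{39810}{17840 \frac{1}{-12381 - 7928}} = \frac{\left(-199\right) \frac{1}{\frac{1}{-162 - 157}}}{-24981} + \frac{39810}{17840 \frac{1}{-12381 - 7928}} = - \frac{199}{\frac{1}{-319}} \left(- \frac{1}{24981}\right) + \frac{39810}{17840 \frac{1}{-20309}} = - \frac{199}{- \frac{1}{319}} \left(- \frac{1}{24981}\right) + \frac{39810}{17840 \left(- \frac{1}{20309}\right)} = \left(-199\right) \left(-319\right) \left(- \frac{1}{24981}\right) + \frac{39810}{- \frac{17840}{20309}} = 63481 \left(- \frac{1}{24981}\right) + 39810 \left(- \frac{20309}{17840}\right) = - \frac{5771}{2271} - \frac{80850129}{1784} = - \frac{183620938423}{4051464}$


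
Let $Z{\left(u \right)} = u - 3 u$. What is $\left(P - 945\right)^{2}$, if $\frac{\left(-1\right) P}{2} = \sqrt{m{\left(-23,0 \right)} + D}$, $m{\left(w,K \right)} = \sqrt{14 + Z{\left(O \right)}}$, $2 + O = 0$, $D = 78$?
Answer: $\left(945 + 2 \sqrt{3} \sqrt{26 + \sqrt{2}}\right)^{2} \approx 9.2763 \cdot 10^{5}$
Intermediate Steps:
$O = -2$ ($O = -2 + 0 = -2$)
$Z{\left(u \right)} = - 2 u$
$m{\left(w,K \right)} = 3 \sqrt{2}$ ($m{\left(w,K \right)} = \sqrt{14 - -4} = \sqrt{14 + 4} = \sqrt{18} = 3 \sqrt{2}$)
$P = - 2 \sqrt{78 + 3 \sqrt{2}}$ ($P = - 2 \sqrt{3 \sqrt{2} + 78} = - 2 \sqrt{78 + 3 \sqrt{2}} \approx -18.138$)
$\left(P - 945\right)^{2} = \left(- 2 \sqrt{78 + 3 \sqrt{2}} - 945\right)^{2} = \left(-945 - 2 \sqrt{78 + 3 \sqrt{2}}\right)^{2}$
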